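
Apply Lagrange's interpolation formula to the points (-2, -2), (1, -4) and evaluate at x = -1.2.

Lagrange interpolation formula:
P(x) = Σ yᵢ × Lᵢ(x)
where Lᵢ(x) = Π_{j≠i} (x - xⱼ)/(xᵢ - xⱼ)

L_0(-1.2) = (-1.2 - 1)/(-2 - 1) = 0.733333
L_1(-1.2) = (-1.2 - (-2))/(1 - (-2)) = 0.266667

P(-1.2) = (-2)×L_0(-1.2) + (-4)×L_1(-1.2)
P(-1.2) = -2.533333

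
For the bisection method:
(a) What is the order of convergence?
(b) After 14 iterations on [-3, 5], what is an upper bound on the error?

(a) Bisection has linear (order 1) convergence; the error is halved each step.

(b) Error bound = (b-a)/2^n = (5 - (-3))/2^{14}
    = 8/2^{14}

(a) 1 (linear); (b) error ≤ 4.88e-04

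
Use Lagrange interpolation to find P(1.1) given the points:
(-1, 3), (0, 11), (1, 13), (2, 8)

Lagrange interpolation formula:
P(x) = Σ yᵢ × Lᵢ(x)
where Lᵢ(x) = Π_{j≠i} (x - xⱼ)/(xᵢ - xⱼ)

L_0(1.1) = (1.1 - 0)/(-1 - 0) × (1.1 - 1)/(-1 - 1) × (1.1 - 2)/(-1 - 2) = 0.016500
L_1(1.1) = (1.1 - (-1))/(0 - (-1)) × (1.1 - 1)/(0 - 1) × (1.1 - 2)/(0 - 2) = -0.094500
L_2(1.1) = (1.1 - (-1))/(1 - (-1)) × (1.1 - 0)/(1 - 0) × (1.1 - 2)/(1 - 2) = 1.039500
L_3(1.1) = (1.1 - (-1))/(2 - (-1)) × (1.1 - 0)/(2 - 0) × (1.1 - 1)/(2 - 1) = 0.038500

P(1.1) = 3×L_0(1.1) + 11×L_1(1.1) + 13×L_2(1.1) + 8×L_3(1.1)
P(1.1) = 12.831500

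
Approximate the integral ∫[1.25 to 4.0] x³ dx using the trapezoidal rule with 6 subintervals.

f(x) = x³
a = 1.25, b = 4.0, n = 6
h = (b - a)/n = 0.458333

Trapezoidal rule: (h/2)[f(x₀) + 2f(x₁) + 2f(x₂) + ... + f(xₙ)]

x_0 = 1.2500, f(x_0) = 1.953125, coefficient = 1
x_1 = 1.7083, f(x_1) = 4.985605, coefficient = 2
x_2 = 2.1667, f(x_2) = 10.171296, coefficient = 2
x_3 = 2.6250, f(x_3) = 18.087891, coefficient = 2
x_4 = 3.0833, f(x_4) = 29.313079, coefficient = 2
x_5 = 3.5417, f(x_5) = 44.424552, coefficient = 2
x_6 = 4.0000, f(x_6) = 64.000000, coefficient = 1

I ≈ (0.458333/2) × 279.917969 = 64.147868
Exact value: 63.389648
Error: 0.758219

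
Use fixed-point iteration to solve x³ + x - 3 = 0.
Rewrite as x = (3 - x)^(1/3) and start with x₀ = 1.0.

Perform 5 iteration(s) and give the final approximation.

Equation: x³ + x - 3 = 0
Fixed-point form: x = (3 - x)^(1/3)
x₀ = 1.0

x_1 = g(1.000000) = 1.259921
x_2 = g(1.259921) = 1.202790
x_3 = g(1.202790) = 1.215812
x_4 = g(1.215812) = 1.212868
x_5 = g(1.212868) = 1.213535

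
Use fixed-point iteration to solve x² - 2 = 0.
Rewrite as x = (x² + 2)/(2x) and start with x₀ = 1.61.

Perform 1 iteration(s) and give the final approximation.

Equation: x² - 2 = 0
Fixed-point form: x = (x² + 2)/(2x)
x₀ = 1.61

x_1 = g(1.610000) = 1.426118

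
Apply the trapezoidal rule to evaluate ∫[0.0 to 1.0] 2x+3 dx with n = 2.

f(x) = 2x+3
a = 0.0, b = 1.0, n = 2
h = (b - a)/n = 0.500000

Trapezoidal rule: (h/2)[f(x₀) + 2f(x₁) + 2f(x₂) + ... + f(xₙ)]

x_0 = 0.0000, f(x_0) = 3.000000, coefficient = 1
x_1 = 0.5000, f(x_1) = 4.000000, coefficient = 2
x_2 = 1.0000, f(x_2) = 5.000000, coefficient = 1

I ≈ (0.500000/2) × 16.000000 = 4.000000
Exact value: 4.000000
Error: 0.000000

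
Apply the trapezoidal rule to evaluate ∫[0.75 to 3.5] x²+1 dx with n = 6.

f(x) = x²+1
a = 0.75, b = 3.5, n = 6
h = (b - a)/n = 0.458333

Trapezoidal rule: (h/2)[f(x₀) + 2f(x₁) + 2f(x₂) + ... + f(xₙ)]

x_0 = 0.7500, f(x_0) = 1.562500, coefficient = 1
x_1 = 1.2083, f(x_1) = 2.460069, coefficient = 2
x_2 = 1.6667, f(x_2) = 3.777778, coefficient = 2
x_3 = 2.1250, f(x_3) = 5.515625, coefficient = 2
x_4 = 2.5833, f(x_4) = 7.673611, coefficient = 2
x_5 = 3.0417, f(x_5) = 10.251736, coefficient = 2
x_6 = 3.5000, f(x_6) = 13.250000, coefficient = 1

I ≈ (0.458333/2) × 74.170139 = 16.997323
Exact value: 16.901042
Error: 0.096282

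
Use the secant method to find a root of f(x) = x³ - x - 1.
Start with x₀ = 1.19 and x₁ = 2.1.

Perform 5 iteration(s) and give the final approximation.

f(x) = x³ - x - 1
x₀ = 1.19, x₁ = 2.1

Secant formula: x_{n+1} = x_n - f(x_n)(x_n - x_{n-1})/(f(x_n) - f(x_{n-1}))

Iteration 1:
  f(1.190000) = -0.504841
  f(2.100000) = 6.161000
  x_2 = 2.100000 - 6.161000×(2.100000 - 1.190000)/(6.161000 - (-0.504841))
       = 1.258919
Iteration 2:
  f(2.100000) = 6.161000
  f(1.258919) = -0.263686
  x_3 = 1.258919 - (-0.263686)×(1.258919 - 2.100000)/(-0.263686 - 6.161000)
       = 1.293439
Iteration 3:
  f(1.258919) = -0.263686
  f(1.293439) = -0.129534
  x_4 = 1.293439 - (-0.129534)×(1.293439 - 1.258919)/(-0.129534 - (-0.263686))
       = 1.326771
Iteration 4:
  f(1.293439) = -0.129534
  f(1.326771) = 0.008773
  x_5 = 1.326771 - 0.008773×(1.326771 - 1.293439)/(0.008773 - (-0.129534))
       = 1.324657
Iteration 5:
  f(1.326771) = 0.008773
  f(1.324657) = -0.000260
  x_6 = 1.324657 - (-0.000260)×(1.324657 - 1.326771)/(-0.000260 - 0.008773)
       = 1.324718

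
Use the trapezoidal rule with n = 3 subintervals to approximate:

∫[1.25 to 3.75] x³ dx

f(x) = x³
a = 1.25, b = 3.75, n = 3
h = (b - a)/n = 0.833333

Trapezoidal rule: (h/2)[f(x₀) + 2f(x₁) + 2f(x₂) + ... + f(xₙ)]

x_0 = 1.2500, f(x_0) = 1.953125, coefficient = 1
x_1 = 2.0833, f(x_1) = 9.042245, coefficient = 2
x_2 = 2.9167, f(x_2) = 24.811921, coefficient = 2
x_3 = 3.7500, f(x_3) = 52.734375, coefficient = 1

I ≈ (0.833333/2) × 122.395833 = 50.998264
Exact value: 48.828125
Error: 2.170139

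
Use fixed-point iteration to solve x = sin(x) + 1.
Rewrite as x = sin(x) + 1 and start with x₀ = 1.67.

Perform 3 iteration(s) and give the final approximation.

Equation: x = sin(x) + 1
Fixed-point form: x = sin(x) + 1
x₀ = 1.67

x_1 = g(1.670000) = 1.995083
x_2 = g(1.995083) = 1.911332
x_3 = g(1.911332) = 1.942576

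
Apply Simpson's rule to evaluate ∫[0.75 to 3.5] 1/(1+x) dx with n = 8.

f(x) = 1/(1+x)
a = 0.75, b = 3.5, n = 8
h = (b - a)/n = 0.343750

Simpson's rule: (h/3)[f(x₀) + 4f(x₁) + 2f(x₂) + ... + f(xₙ)]

x_0 = 0.7500, f(x_0) = 0.571429, coefficient = 1
x_1 = 1.0938, f(x_1) = 0.477612, coefficient = 4
x_2 = 1.4375, f(x_2) = 0.410256, coefficient = 2
x_3 = 1.7812, f(x_3) = 0.359551, coefficient = 4
x_4 = 2.1250, f(x_4) = 0.320000, coefficient = 2
x_5 = 2.4688, f(x_5) = 0.288288, coefficient = 4
x_6 = 2.8125, f(x_6) = 0.262295, coefficient = 2
x_7 = 3.1562, f(x_7) = 0.240602, coefficient = 4
x_8 = 3.5000, f(x_8) = 0.222222, coefficient = 1

I ≈ (0.343750/3) × 8.242963 = 0.944506
Exact value: 0.944462
Error: 0.000045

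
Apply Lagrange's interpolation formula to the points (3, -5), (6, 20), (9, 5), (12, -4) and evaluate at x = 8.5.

Lagrange interpolation formula:
P(x) = Σ yᵢ × Lᵢ(x)
where Lᵢ(x) = Π_{j≠i} (x - xⱼ)/(xᵢ - xⱼ)

L_0(8.5) = (8.5 - 6)/(3 - 6) × (8.5 - 9)/(3 - 9) × (8.5 - 12)/(3 - 12) = -0.027006
L_1(8.5) = (8.5 - 3)/(6 - 3) × (8.5 - 9)/(6 - 9) × (8.5 - 12)/(6 - 12) = 0.178241
L_2(8.5) = (8.5 - 3)/(9 - 3) × (8.5 - 6)/(9 - 6) × (8.5 - 12)/(9 - 12) = 0.891204
L_3(8.5) = (8.5 - 3)/(12 - 3) × (8.5 - 6)/(12 - 6) × (8.5 - 9)/(12 - 9) = -0.042438

P(8.5) = (-5)×L_0(8.5) + 20×L_1(8.5) + 5×L_2(8.5) + (-4)×L_3(8.5)
P(8.5) = 8.325617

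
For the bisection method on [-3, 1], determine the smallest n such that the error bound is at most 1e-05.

We need (b-a)/2^n ≤ 1e-05
(1 - (-3))/2^n ≤ 1e-05
4/2^n ≤ 1e-05
2^n ≥ 400000
n ≥ log₂(400000) = 18.61
n ≥ 19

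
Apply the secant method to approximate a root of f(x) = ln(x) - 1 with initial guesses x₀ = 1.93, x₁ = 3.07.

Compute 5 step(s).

f(x) = ln(x) - 1
x₀ = 1.93, x₁ = 3.07

Secant formula: x_{n+1} = x_n - f(x_n)(x_n - x_{n-1})/(f(x_n) - f(x_{n-1}))

Iteration 1:
  f(1.930000) = -0.342480
  f(3.070000) = 0.121678
  x_2 = 3.070000 - 0.121678×(3.070000 - 1.930000)/(0.121678 - (-0.342480))
       = 2.771152
Iteration 2:
  f(3.070000) = 0.121678
  f(2.771152) = 0.019263
  x_3 = 2.771152 - 0.019263×(2.771152 - 3.070000)/(0.019263 - 0.121678)
       = 2.714942
Iteration 3:
  f(2.771152) = 0.019263
  f(2.714942) = -0.001230
  x_4 = 2.714942 - (-0.001230)×(2.714942 - 2.771152)/(-0.001230 - 0.019263)
       = 2.718314
Iteration 4:
  f(2.714942) = -0.001230
  f(2.718314) = 0.000012
  x_5 = 2.718314 - 0.000012×(2.718314 - 2.714942)/(0.000012 - (-0.001230))
       = 2.718282
Iteration 5:
  f(2.718314) = 0.000012
  f(2.718282) = 0.000000
  x_6 = 2.718282 - 0.000000×(2.718282 - 2.718314)/(0.000000 - 0.000012)
       = 2.718282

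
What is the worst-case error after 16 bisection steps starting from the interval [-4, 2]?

Bisection error bound: |error| ≤ (b-a)/2^n
|error| ≤ (2 - (-4))/2^16 = 6/2^16
|error| ≤ 0.0000915527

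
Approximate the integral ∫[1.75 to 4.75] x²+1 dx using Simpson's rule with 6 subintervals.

f(x) = x²+1
a = 1.75, b = 4.75, n = 6
h = (b - a)/n = 0.500000

Simpson's rule: (h/3)[f(x₀) + 4f(x₁) + 2f(x₂) + ... + f(xₙ)]

x_0 = 1.7500, f(x_0) = 4.062500, coefficient = 1
x_1 = 2.2500, f(x_1) = 6.062500, coefficient = 4
x_2 = 2.7500, f(x_2) = 8.562500, coefficient = 2
x_3 = 3.2500, f(x_3) = 11.562500, coefficient = 4
x_4 = 3.7500, f(x_4) = 15.062500, coefficient = 2
x_5 = 4.2500, f(x_5) = 19.062500, coefficient = 4
x_6 = 4.7500, f(x_6) = 23.562500, coefficient = 1

I ≈ (0.500000/3) × 221.625000 = 36.937500
Exact value: 36.937500
Error: 0.000000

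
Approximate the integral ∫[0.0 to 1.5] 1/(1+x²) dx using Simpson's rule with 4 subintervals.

f(x) = 1/(1+x²)
a = 0.0, b = 1.5, n = 4
h = (b - a)/n = 0.375000

Simpson's rule: (h/3)[f(x₀) + 4f(x₁) + 2f(x₂) + ... + f(xₙ)]

x_0 = 0.0000, f(x_0) = 1.000000, coefficient = 1
x_1 = 0.3750, f(x_1) = 0.876712, coefficient = 4
x_2 = 0.7500, f(x_2) = 0.640000, coefficient = 2
x_3 = 1.1250, f(x_3) = 0.441379, coefficient = 4
x_4 = 1.5000, f(x_4) = 0.307692, coefficient = 1

I ≈ (0.375000/3) × 7.860059 = 0.982507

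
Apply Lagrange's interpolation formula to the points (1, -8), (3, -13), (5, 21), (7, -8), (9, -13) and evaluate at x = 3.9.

Lagrange interpolation formula:
P(x) = Σ yᵢ × Lᵢ(x)
where Lᵢ(x) = Π_{j≠i} (x - xⱼ)/(xᵢ - xⱼ)

L_0(3.9) = (3.9 - 3)/(1 - 3) × (3.9 - 5)/(1 - 5) × (3.9 - 7)/(1 - 7) × (3.9 - 9)/(1 - 9) = -0.040760
L_1(3.9) = (3.9 - 1)/(3 - 1) × (3.9 - 5)/(3 - 5) × (3.9 - 7)/(3 - 7) × (3.9 - 9)/(3 - 9) = 0.525353
L_2(3.9) = (3.9 - 1)/(5 - 1) × (3.9 - 3)/(5 - 3) × (3.9 - 7)/(5 - 7) × (3.9 - 9)/(5 - 9) = 0.644752
L_3(3.9) = (3.9 - 1)/(7 - 1) × (3.9 - 3)/(7 - 3) × (3.9 - 5)/(7 - 5) × (3.9 - 9)/(7 - 9) = -0.152522
L_4(3.9) = (3.9 - 1)/(9 - 1) × (3.9 - 3)/(9 - 3) × (3.9 - 5)/(9 - 5) × (3.9 - 7)/(9 - 7) = 0.023177

P(3.9) = (-8)×L_0(3.9) + (-13)×L_1(3.9) + 21×L_2(3.9) + (-8)×L_3(3.9) + (-13)×L_4(3.9)
P(3.9) = 7.955143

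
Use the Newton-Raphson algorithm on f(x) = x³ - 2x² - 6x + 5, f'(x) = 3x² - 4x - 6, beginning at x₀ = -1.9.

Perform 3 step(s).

f(x) = x³ - 2x² - 6x + 5
f'(x) = 3x² - 4x - 6
x₀ = -1.9

Newton-Raphson formula: x_{n+1} = x_n - f(x_n)/f'(x_n)

Iteration 1:
  f(-1.900000) = 2.321000
  f'(-1.900000) = 12.430000
  x_1 = -1.900000 - 2.321000/12.430000 = -2.086726
Iteration 2:
  f(-2.086726) = -0.274982
  f'(-2.086726) = 15.410175
  x_2 = -2.086726 - (-0.274982)/15.410175 = -2.068881
Iteration 3:
  f(-2.068881) = -0.002624
  f'(-2.068881) = 15.116337
  x_3 = -2.068881 - (-0.002624)/15.116337 = -2.068708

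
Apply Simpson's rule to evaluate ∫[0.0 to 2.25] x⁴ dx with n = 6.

f(x) = x⁴
a = 0.0, b = 2.25, n = 6
h = (b - a)/n = 0.375000

Simpson's rule: (h/3)[f(x₀) + 4f(x₁) + 2f(x₂) + ... + f(xₙ)]

x_0 = 0.0000, f(x_0) = 0.000000, coefficient = 1
x_1 = 0.3750, f(x_1) = 0.019775, coefficient = 4
x_2 = 0.7500, f(x_2) = 0.316406, coefficient = 2
x_3 = 1.1250, f(x_3) = 1.601807, coefficient = 4
x_4 = 1.5000, f(x_4) = 5.062500, coefficient = 2
x_5 = 1.8750, f(x_5) = 12.359619, coefficient = 4
x_6 = 2.2500, f(x_6) = 25.628906, coefficient = 1

I ≈ (0.375000/3) × 92.311523 = 11.538940
Exact value: 11.533008
Error: 0.005933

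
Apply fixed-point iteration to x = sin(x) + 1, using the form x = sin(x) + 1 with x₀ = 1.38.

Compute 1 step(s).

Equation: x = sin(x) + 1
Fixed-point form: x = sin(x) + 1
x₀ = 1.38

x_1 = g(1.380000) = 1.981854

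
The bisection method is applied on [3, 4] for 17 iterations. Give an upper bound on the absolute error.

Bisection error bound: |error| ≤ (b-a)/2^n
|error| ≤ (4 - 3)/2^17 = 1/2^17
|error| ≤ 0.0000076294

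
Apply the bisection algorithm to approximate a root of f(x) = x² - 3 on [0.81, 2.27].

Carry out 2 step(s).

f(x) = x² - 3
Initial interval: [0.81, 2.27]

Iteration 1:
  c_1 = (0.810000 + 2.270000)/2 = 1.540000
  f(c_1) = f(1.540000) = -0.628400
  f(a) × f(c) ≥ 0, new interval: [1.540000, 2.270000]
Iteration 2:
  c_2 = (1.540000 + 2.270000)/2 = 1.905000
  f(c_2) = f(1.905000) = 0.629025
  f(a) × f(c) < 0, new interval: [1.540000, 1.905000]

After 2 iteration(s), the approximation is c_2 = 1.905000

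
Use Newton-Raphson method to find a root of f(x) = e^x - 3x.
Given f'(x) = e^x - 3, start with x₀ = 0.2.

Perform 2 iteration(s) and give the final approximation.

f(x) = e^x - 3x
f'(x) = e^x - 3
x₀ = 0.2

Newton-Raphson formula: x_{n+1} = x_n - f(x_n)/f'(x_n)

Iteration 1:
  f(0.200000) = 0.621403
  f'(0.200000) = -1.778597
  x_1 = 0.200000 - 0.621403/(-1.778597) = 0.549378
Iteration 2:
  f(0.549378) = 0.084041
  f'(0.549378) = -1.267825
  x_2 = 0.549378 - 0.084041/(-1.267825) = 0.615666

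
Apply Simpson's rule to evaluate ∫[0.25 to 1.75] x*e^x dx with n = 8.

f(x) = x*e^x
a = 0.25, b = 1.75, n = 8
h = (b - a)/n = 0.187500

Simpson's rule: (h/3)[f(x₀) + 4f(x₁) + 2f(x₂) + ... + f(xₙ)]

x_0 = 0.2500, f(x_0) = 0.321006, coefficient = 1
x_1 = 0.4375, f(x_1) = 0.677613, coefficient = 4
x_2 = 0.6250, f(x_2) = 1.167654, coefficient = 2
x_3 = 0.8125, f(x_3) = 1.830997, coefficient = 4
x_4 = 1.0000, f(x_4) = 2.718282, coefficient = 2
x_5 = 1.1875, f(x_5) = 3.893663, coefficient = 4
x_6 = 1.3750, f(x_6) = 5.438230, coefficient = 2
x_7 = 1.5625, f(x_7) = 7.454271, coefficient = 4
x_8 = 1.7500, f(x_8) = 10.070555, coefficient = 1

I ≈ (0.187500/3) × 84.466067 = 5.279129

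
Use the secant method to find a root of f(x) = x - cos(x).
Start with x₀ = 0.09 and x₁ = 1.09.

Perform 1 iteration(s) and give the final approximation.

f(x) = x - cos(x)
x₀ = 0.09, x₁ = 1.09

Secant formula: x_{n+1} = x_n - f(x_n)(x_n - x_{n-1})/(f(x_n) - f(x_{n-1}))

Iteration 1:
  f(0.090000) = -0.905953
  f(1.090000) = 0.627515
  x_2 = 1.090000 - 0.627515×(1.090000 - 0.090000)/(0.627515 - (-0.905953))
       = 0.680787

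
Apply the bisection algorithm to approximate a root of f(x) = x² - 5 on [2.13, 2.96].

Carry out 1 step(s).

f(x) = x² - 5
Initial interval: [2.13, 2.96]

Iteration 1:
  c_1 = (2.130000 + 2.960000)/2 = 2.545000
  f(c_1) = f(2.545000) = 1.477025
  f(a) × f(c) < 0, new interval: [2.130000, 2.545000]

After 1 iteration(s), the approximation is c_1 = 2.545000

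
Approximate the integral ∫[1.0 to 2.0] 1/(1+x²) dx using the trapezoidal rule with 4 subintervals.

f(x) = 1/(1+x²)
a = 1.0, b = 2.0, n = 4
h = (b - a)/n = 0.250000

Trapezoidal rule: (h/2)[f(x₀) + 2f(x₁) + 2f(x₂) + ... + f(xₙ)]

x_0 = 1.0000, f(x_0) = 0.500000, coefficient = 1
x_1 = 1.2500, f(x_1) = 0.390244, coefficient = 2
x_2 = 1.5000, f(x_2) = 0.307692, coefficient = 2
x_3 = 1.7500, f(x_3) = 0.246154, coefficient = 2
x_4 = 2.0000, f(x_4) = 0.200000, coefficient = 1

I ≈ (0.250000/2) × 2.588180 = 0.323523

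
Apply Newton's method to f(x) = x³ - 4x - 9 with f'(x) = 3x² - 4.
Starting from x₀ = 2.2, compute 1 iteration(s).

f(x) = x³ - 4x - 9
f'(x) = 3x² - 4
x₀ = 2.2

Newton-Raphson formula: x_{n+1} = x_n - f(x_n)/f'(x_n)

Iteration 1:
  f(2.200000) = -7.152000
  f'(2.200000) = 10.520000
  x_1 = 2.200000 - (-7.152000)/10.520000 = 2.879848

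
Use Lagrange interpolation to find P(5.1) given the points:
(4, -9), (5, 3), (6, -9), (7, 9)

Lagrange interpolation formula:
P(x) = Σ yᵢ × Lᵢ(x)
where Lᵢ(x) = Π_{j≠i} (x - xⱼ)/(xᵢ - xⱼ)

L_0(5.1) = (5.1 - 5)/(4 - 5) × (5.1 - 6)/(4 - 6) × (5.1 - 7)/(4 - 7) = -0.028500
L_1(5.1) = (5.1 - 4)/(5 - 4) × (5.1 - 6)/(5 - 6) × (5.1 - 7)/(5 - 7) = 0.940500
L_2(5.1) = (5.1 - 4)/(6 - 4) × (5.1 - 5)/(6 - 5) × (5.1 - 7)/(6 - 7) = 0.104500
L_3(5.1) = (5.1 - 4)/(7 - 4) × (5.1 - 5)/(7 - 5) × (5.1 - 6)/(7 - 6) = -0.016500

P(5.1) = (-9)×L_0(5.1) + 3×L_1(5.1) + (-9)×L_2(5.1) + 9×L_3(5.1)
P(5.1) = 1.989000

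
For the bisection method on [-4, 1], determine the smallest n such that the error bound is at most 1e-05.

We need (b-a)/2^n ≤ 1e-05
(1 - (-4))/2^n ≤ 1e-05
5/2^n ≤ 1e-05
2^n ≥ 500000
n ≥ log₂(500000) = 18.93
n ≥ 19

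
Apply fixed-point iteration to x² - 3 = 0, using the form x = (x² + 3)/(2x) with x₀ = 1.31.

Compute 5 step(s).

Equation: x² - 3 = 0
Fixed-point form: x = (x² + 3)/(2x)
x₀ = 1.31

x_1 = g(1.310000) = 1.800038
x_2 = g(1.800038) = 1.733335
x_3 = g(1.733335) = 1.732051
x_4 = g(1.732051) = 1.732051
x_5 = g(1.732051) = 1.732051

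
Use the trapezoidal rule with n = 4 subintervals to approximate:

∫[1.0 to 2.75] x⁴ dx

f(x) = x⁴
a = 1.0, b = 2.75, n = 4
h = (b - a)/n = 0.437500

Trapezoidal rule: (h/2)[f(x₀) + 2f(x₁) + 2f(x₂) + ... + f(xₙ)]

x_0 = 1.0000, f(x_0) = 1.000000, coefficient = 1
x_1 = 1.4375, f(x_1) = 4.270035, coefficient = 2
x_2 = 1.8750, f(x_2) = 12.359619, coefficient = 2
x_3 = 2.3125, f(x_3) = 28.597427, coefficient = 2
x_4 = 2.7500, f(x_4) = 57.191406, coefficient = 1

I ≈ (0.437500/2) × 148.645569 = 32.516218
Exact value: 31.255273
Error: 1.260945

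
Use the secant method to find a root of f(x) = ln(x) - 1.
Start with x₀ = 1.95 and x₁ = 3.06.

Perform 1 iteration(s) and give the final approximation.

f(x) = ln(x) - 1
x₀ = 1.95, x₁ = 3.06

Secant formula: x_{n+1} = x_n - f(x_n)(x_n - x_{n-1})/(f(x_n) - f(x_{n-1}))

Iteration 1:
  f(1.950000) = -0.332171
  f(3.060000) = 0.118415
  x_2 = 3.060000 - 0.118415×(3.060000 - 1.950000)/(0.118415 - (-0.332171))
       = 2.768289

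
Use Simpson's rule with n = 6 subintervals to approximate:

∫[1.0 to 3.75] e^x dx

f(x) = e^x
a = 1.0, b = 3.75, n = 6
h = (b - a)/n = 0.458333

Simpson's rule: (h/3)[f(x₀) + 4f(x₁) + 2f(x₂) + ... + f(xₙ)]

x_0 = 1.0000, f(x_0) = 2.718282, coefficient = 1
x_1 = 1.4583, f(x_1) = 4.298789, coefficient = 4
x_2 = 1.9167, f(x_2) = 6.798260, coefficient = 2
x_3 = 2.3750, f(x_3) = 10.751013, coefficient = 4
x_4 = 2.8333, f(x_4) = 17.002040, coefficient = 2
x_5 = 3.2917, f(x_5) = 26.887639, coefficient = 4
x_6 = 3.7500, f(x_6) = 42.521082, coefficient = 1

I ≈ (0.458333/3) × 260.589728 = 39.812320
Exact value: 39.802800
Error: 0.009519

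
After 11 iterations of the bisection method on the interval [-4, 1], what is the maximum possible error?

Bisection error bound: |error| ≤ (b-a)/2^n
|error| ≤ (1 - (-4))/2^11 = 5/2^11
|error| ≤ 0.0024414062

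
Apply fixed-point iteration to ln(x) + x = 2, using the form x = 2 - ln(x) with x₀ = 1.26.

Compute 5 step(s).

Equation: ln(x) + x = 2
Fixed-point form: x = 2 - ln(x)
x₀ = 1.26

x_1 = g(1.260000) = 1.768888
x_2 = g(1.768888) = 1.429649
x_3 = g(1.429649) = 1.642571
x_4 = g(1.642571) = 1.503737
x_5 = g(1.503737) = 1.592047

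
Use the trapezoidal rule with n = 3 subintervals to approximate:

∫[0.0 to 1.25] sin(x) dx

f(x) = sin(x)
a = 0.0, b = 1.25, n = 3
h = (b - a)/n = 0.416667

Trapezoidal rule: (h/2)[f(x₀) + 2f(x₁) + 2f(x₂) + ... + f(xₙ)]

x_0 = 0.0000, f(x_0) = 0.000000, coefficient = 1
x_1 = 0.4167, f(x_1) = 0.404715, coefficient = 2
x_2 = 0.8333, f(x_2) = 0.740177, coefficient = 2
x_3 = 1.2500, f(x_3) = 0.948985, coefficient = 1

I ≈ (0.416667/2) × 3.238767 = 0.674743
Exact value: 0.684678
Error: 0.009934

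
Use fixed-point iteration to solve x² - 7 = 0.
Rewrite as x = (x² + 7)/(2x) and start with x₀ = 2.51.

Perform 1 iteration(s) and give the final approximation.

Equation: x² - 7 = 0
Fixed-point form: x = (x² + 7)/(2x)
x₀ = 2.51

x_1 = g(2.510000) = 2.649422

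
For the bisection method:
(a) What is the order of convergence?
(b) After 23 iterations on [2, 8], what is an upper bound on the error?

(a) Bisection has linear (order 1) convergence; the error is halved each step.

(b) Error bound = (b-a)/2^n = (8 - 2)/2^{23}
    = 6/2^{23}

(a) 1 (linear); (b) error ≤ 7.15e-07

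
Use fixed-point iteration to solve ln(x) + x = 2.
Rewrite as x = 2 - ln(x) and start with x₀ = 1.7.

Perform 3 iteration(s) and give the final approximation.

Equation: ln(x) + x = 2
Fixed-point form: x = 2 - ln(x)
x₀ = 1.7

x_1 = g(1.700000) = 1.469372
x_2 = g(1.469372) = 1.615165
x_3 = g(1.615165) = 1.520563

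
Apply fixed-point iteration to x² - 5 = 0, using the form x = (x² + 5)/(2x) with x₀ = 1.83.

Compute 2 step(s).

Equation: x² - 5 = 0
Fixed-point form: x = (x² + 5)/(2x)
x₀ = 1.83

x_1 = g(1.830000) = 2.281120
x_2 = g(2.281120) = 2.236513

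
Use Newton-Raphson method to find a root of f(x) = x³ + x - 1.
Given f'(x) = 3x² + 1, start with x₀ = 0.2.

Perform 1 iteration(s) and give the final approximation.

f(x) = x³ + x - 1
f'(x) = 3x² + 1
x₀ = 0.2

Newton-Raphson formula: x_{n+1} = x_n - f(x_n)/f'(x_n)

Iteration 1:
  f(0.200000) = -0.792000
  f'(0.200000) = 1.120000
  x_1 = 0.200000 - (-0.792000)/1.120000 = 0.907143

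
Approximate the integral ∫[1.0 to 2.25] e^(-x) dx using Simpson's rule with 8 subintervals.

f(x) = e^(-x)
a = 1.0, b = 2.25, n = 8
h = (b - a)/n = 0.156250

Simpson's rule: (h/3)[f(x₀) + 4f(x₁) + 2f(x₂) + ... + f(xₙ)]

x_0 = 1.0000, f(x_0) = 0.367879, coefficient = 1
x_1 = 1.1562, f(x_1) = 0.314664, coefficient = 4
x_2 = 1.3125, f(x_2) = 0.269146, coefficient = 2
x_3 = 1.4688, f(x_3) = 0.230213, coefficient = 4
x_4 = 1.6250, f(x_4) = 0.196912, coefficient = 2
x_5 = 1.7812, f(x_5) = 0.168427, coefficient = 4
x_6 = 1.9375, f(x_6) = 0.144064, coefficient = 2
x_7 = 2.0938, f(x_7) = 0.123224, coefficient = 4
x_8 = 2.2500, f(x_8) = 0.105399, coefficient = 1

I ≈ (0.156250/3) × 5.039637 = 0.262481
Exact value: 0.262480
Error: 0.000001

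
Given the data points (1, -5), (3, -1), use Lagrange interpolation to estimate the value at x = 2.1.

Lagrange interpolation formula:
P(x) = Σ yᵢ × Lᵢ(x)
where Lᵢ(x) = Π_{j≠i} (x - xⱼ)/(xᵢ - xⱼ)

L_0(2.1) = (2.1 - 3)/(1 - 3) = 0.450000
L_1(2.1) = (2.1 - 1)/(3 - 1) = 0.550000

P(2.1) = (-5)×L_0(2.1) + (-1)×L_1(2.1)
P(2.1) = -2.800000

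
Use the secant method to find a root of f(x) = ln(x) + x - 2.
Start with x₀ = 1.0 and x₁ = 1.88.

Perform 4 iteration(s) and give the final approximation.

f(x) = ln(x) + x - 2
x₀ = 1.0, x₁ = 1.88

Secant formula: x_{n+1} = x_n - f(x_n)(x_n - x_{n-1})/(f(x_n) - f(x_{n-1}))

Iteration 1:
  f(1.000000) = -1.000000
  f(1.880000) = 0.511272
  x_2 = 1.880000 - 0.511272×(1.880000 - 1.000000)/(0.511272 - (-1.000000))
       = 1.582291
Iteration 2:
  f(1.880000) = 0.511272
  f(1.582291) = 0.041165
  x_3 = 1.582291 - 0.041165×(1.582291 - 1.880000)/(0.041165 - 0.511272)
       = 1.556222
Iteration 3:
  f(1.582291) = 0.041165
  f(1.556222) = -0.001517
  x_4 = 1.556222 - (-0.001517)×(1.556222 - 1.582291)/(-0.001517 - 0.041165)
       = 1.557148
Iteration 4:
  f(1.556222) = -0.001517
  f(1.557148) = 0.000005
  x_5 = 1.557148 - 0.000005×(1.557148 - 1.556222)/(0.000005 - (-0.001517))
       = 1.557146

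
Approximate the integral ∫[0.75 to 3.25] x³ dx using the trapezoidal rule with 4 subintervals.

f(x) = x³
a = 0.75, b = 3.25, n = 4
h = (b - a)/n = 0.625000

Trapezoidal rule: (h/2)[f(x₀) + 2f(x₁) + 2f(x₂) + ... + f(xₙ)]

x_0 = 0.7500, f(x_0) = 0.421875, coefficient = 1
x_1 = 1.3750, f(x_1) = 2.599609, coefficient = 2
x_2 = 2.0000, f(x_2) = 8.000000, coefficient = 2
x_3 = 2.6250, f(x_3) = 18.087891, coefficient = 2
x_4 = 3.2500, f(x_4) = 34.328125, coefficient = 1

I ≈ (0.625000/2) × 92.125000 = 28.789062
Exact value: 27.812500
Error: 0.976562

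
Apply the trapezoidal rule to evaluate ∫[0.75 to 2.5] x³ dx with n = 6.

f(x) = x³
a = 0.75, b = 2.5, n = 6
h = (b - a)/n = 0.291667

Trapezoidal rule: (h/2)[f(x₀) + 2f(x₁) + 2f(x₂) + ... + f(xₙ)]

x_0 = 0.7500, f(x_0) = 0.421875, coefficient = 1
x_1 = 1.0417, f(x_1) = 1.130281, coefficient = 2
x_2 = 1.3333, f(x_2) = 2.370370, coefficient = 2
x_3 = 1.6250, f(x_3) = 4.291016, coefficient = 2
x_4 = 1.9167, f(x_4) = 7.041088, coefficient = 2
x_5 = 2.2083, f(x_5) = 10.769459, coefficient = 2
x_6 = 2.5000, f(x_6) = 15.625000, coefficient = 1

I ≈ (0.291667/2) × 67.251302 = 9.807482
Exact value: 9.686523
Error: 0.120958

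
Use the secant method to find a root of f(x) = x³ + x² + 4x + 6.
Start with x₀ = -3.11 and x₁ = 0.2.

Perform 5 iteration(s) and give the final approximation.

f(x) = x³ + x² + 4x + 6
x₀ = -3.11, x₁ = 0.2

Secant formula: x_{n+1} = x_n - f(x_n)(x_n - x_{n-1})/(f(x_n) - f(x_{n-1}))

Iteration 1:
  f(-3.110000) = -26.848131
  f(0.200000) = 6.848000
  x_2 = 0.200000 - 6.848000×(0.200000 - (-3.110000))/(6.848000 - (-26.848131))
       = -0.472685
Iteration 2:
  f(0.200000) = 6.848000
  f(-0.472685) = 4.227079
  x_3 = -0.472685 - 4.227079×(-0.472685 - 0.200000)/(4.227079 - 6.848000)
       = -1.557606
Iteration 3:
  f(-0.472685) = 4.227079
  f(-1.557606) = -1.583251
  x_4 = -1.557606 - (-1.583251)×(-1.557606 - (-0.472685))/(-1.583251 - 4.227079)
       = -1.261977
Iteration 4:
  f(-1.557606) = -1.583251
  f(-1.261977) = 0.534872
  x_5 = -1.261977 - 0.534872×(-1.261977 - (-1.557606))/(0.534872 - (-1.583251))
       = -1.336630
Iteration 5:
  f(-1.261977) = 0.534872
  f(-1.336630) = 0.052066
  x_6 = -1.336630 - 0.052066×(-1.336630 - (-1.261977))/(0.052066 - 0.534872)
       = -1.344680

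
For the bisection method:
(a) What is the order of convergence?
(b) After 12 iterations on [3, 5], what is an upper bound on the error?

(a) Bisection has linear (order 1) convergence; the error is halved each step.

(b) Error bound = (b-a)/2^n = (5 - 3)/2^{12}
    = 2/2^{12}

(a) 1 (linear); (b) error ≤ 4.88e-04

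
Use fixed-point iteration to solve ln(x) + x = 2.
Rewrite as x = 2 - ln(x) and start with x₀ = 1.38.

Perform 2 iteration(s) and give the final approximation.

Equation: ln(x) + x = 2
Fixed-point form: x = 2 - ln(x)
x₀ = 1.38

x_1 = g(1.380000) = 1.677917
x_2 = g(1.677917) = 1.482447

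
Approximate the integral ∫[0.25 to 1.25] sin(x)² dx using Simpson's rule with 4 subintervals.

f(x) = sin(x)²
a = 0.25, b = 1.25, n = 4
h = (b - a)/n = 0.250000

Simpson's rule: (h/3)[f(x₀) + 4f(x₁) + 2f(x₂) + ... + f(xₙ)]

x_0 = 0.2500, f(x_0) = 0.061209, coefficient = 1
x_1 = 0.5000, f(x_1) = 0.229849, coefficient = 4
x_2 = 0.7500, f(x_2) = 0.464631, coefficient = 2
x_3 = 1.0000, f(x_3) = 0.708073, coefficient = 4
x_4 = 1.2500, f(x_4) = 0.900572, coefficient = 1

I ≈ (0.250000/3) × 5.642732 = 0.470228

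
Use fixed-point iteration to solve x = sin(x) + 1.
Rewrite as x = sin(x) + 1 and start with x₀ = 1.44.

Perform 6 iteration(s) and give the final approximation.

Equation: x = sin(x) + 1
Fixed-point form: x = sin(x) + 1
x₀ = 1.44

x_1 = g(1.440000) = 1.991458
x_2 = g(1.991458) = 1.912819
x_3 = g(1.912819) = 1.942078
x_4 = g(1.942078) = 1.931863
x_5 = g(1.931863) = 1.935521
x_6 = g(1.935521) = 1.934222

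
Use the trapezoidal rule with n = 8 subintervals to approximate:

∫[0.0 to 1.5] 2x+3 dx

f(x) = 2x+3
a = 0.0, b = 1.5, n = 8
h = (b - a)/n = 0.187500

Trapezoidal rule: (h/2)[f(x₀) + 2f(x₁) + 2f(x₂) + ... + f(xₙ)]

x_0 = 0.0000, f(x_0) = 3.000000, coefficient = 1
x_1 = 0.1875, f(x_1) = 3.375000, coefficient = 2
x_2 = 0.3750, f(x_2) = 3.750000, coefficient = 2
x_3 = 0.5625, f(x_3) = 4.125000, coefficient = 2
x_4 = 0.7500, f(x_4) = 4.500000, coefficient = 2
x_5 = 0.9375, f(x_5) = 4.875000, coefficient = 2
x_6 = 1.1250, f(x_6) = 5.250000, coefficient = 2
x_7 = 1.3125, f(x_7) = 5.625000, coefficient = 2
x_8 = 1.5000, f(x_8) = 6.000000, coefficient = 1

I ≈ (0.187500/2) × 72.000000 = 6.750000
Exact value: 6.750000
Error: 0.000000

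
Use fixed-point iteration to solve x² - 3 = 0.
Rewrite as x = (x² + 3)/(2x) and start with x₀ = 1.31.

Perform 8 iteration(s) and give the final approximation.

Equation: x² - 3 = 0
Fixed-point form: x = (x² + 3)/(2x)
x₀ = 1.31

x_1 = g(1.310000) = 1.800038
x_2 = g(1.800038) = 1.733335
x_3 = g(1.733335) = 1.732051
x_4 = g(1.732051) = 1.732051
x_5 = g(1.732051) = 1.732051
x_6 = g(1.732051) = 1.732051
x_7 = g(1.732051) = 1.732051
x_8 = g(1.732051) = 1.732051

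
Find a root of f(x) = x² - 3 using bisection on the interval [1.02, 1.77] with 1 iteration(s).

f(x) = x² - 3
Initial interval: [1.02, 1.77]

Iteration 1:
  c_1 = (1.020000 + 1.770000)/2 = 1.395000
  f(c_1) = f(1.395000) = -1.053975
  f(a) × f(c) ≥ 0, new interval: [1.395000, 1.770000]

After 1 iteration(s), the approximation is c_1 = 1.395000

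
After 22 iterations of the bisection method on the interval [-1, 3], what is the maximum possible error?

Bisection error bound: |error| ≤ (b-a)/2^n
|error| ≤ (3 - (-1))/2^22 = 4/2^22
|error| ≤ 0.0000009537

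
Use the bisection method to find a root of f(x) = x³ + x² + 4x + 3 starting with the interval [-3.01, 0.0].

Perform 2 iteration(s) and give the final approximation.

f(x) = x³ + x² + 4x + 3
Initial interval: [-3.01, 0.0]

Iteration 1:
  c_1 = (-3.010000 + 0.000000)/2 = -1.505000
  f(c_1) = f(-1.505000) = -4.163838
  f(a) × f(c) ≥ 0, new interval: [-1.505000, 0.000000]
Iteration 2:
  c_2 = (-1.505000 + 0.000000)/2 = -0.752500
  f(c_2) = f(-0.752500) = 0.130148
  f(a) × f(c) < 0, new interval: [-1.505000, -0.752500]

After 2 iteration(s), the approximation is c_2 = -0.752500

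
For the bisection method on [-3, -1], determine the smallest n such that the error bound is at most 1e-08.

We need (b-a)/2^n ≤ 1e-08
(-1 - (-3))/2^n ≤ 1e-08
2/2^n ≤ 1e-08
2^n ≥ 200000000
n ≥ log₂(200000000) = 27.58
n ≥ 28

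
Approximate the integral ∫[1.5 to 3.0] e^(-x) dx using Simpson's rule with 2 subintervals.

f(x) = e^(-x)
a = 1.5, b = 3.0, n = 2
h = (b - a)/n = 0.750000

Simpson's rule: (h/3)[f(x₀) + 4f(x₁) + 2f(x₂) + ... + f(xₙ)]

x_0 = 1.5000, f(x_0) = 0.223130, coefficient = 1
x_1 = 2.2500, f(x_1) = 0.105399, coefficient = 4
x_2 = 3.0000, f(x_2) = 0.049787, coefficient = 1

I ≈ (0.750000/3) × 0.694514 = 0.173629
Exact value: 0.173343
Error: 0.000285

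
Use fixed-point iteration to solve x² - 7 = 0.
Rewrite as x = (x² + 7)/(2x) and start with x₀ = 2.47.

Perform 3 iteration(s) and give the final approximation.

Equation: x² - 7 = 0
Fixed-point form: x = (x² + 7)/(2x)
x₀ = 2.47

x_1 = g(2.470000) = 2.652004
x_2 = g(2.652004) = 2.645759
x_3 = g(2.645759) = 2.645751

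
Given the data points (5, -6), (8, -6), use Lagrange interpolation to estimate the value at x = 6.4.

Lagrange interpolation formula:
P(x) = Σ yᵢ × Lᵢ(x)
where Lᵢ(x) = Π_{j≠i} (x - xⱼ)/(xᵢ - xⱼ)

L_0(6.4) = (6.4 - 8)/(5 - 8) = 0.533333
L_1(6.4) = (6.4 - 5)/(8 - 5) = 0.466667

P(6.4) = (-6)×L_0(6.4) + (-6)×L_1(6.4)
P(6.4) = -6.000000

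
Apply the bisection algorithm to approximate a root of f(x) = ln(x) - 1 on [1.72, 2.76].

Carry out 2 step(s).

f(x) = ln(x) - 1
Initial interval: [1.72, 2.76]

Iteration 1:
  c_1 = (1.720000 + 2.760000)/2 = 2.240000
  f(c_1) = f(2.240000) = -0.193524
  f(a) × f(c) ≥ 0, new interval: [2.240000, 2.760000]
Iteration 2:
  c_2 = (2.240000 + 2.760000)/2 = 2.500000
  f(c_2) = f(2.500000) = -0.083709
  f(a) × f(c) ≥ 0, new interval: [2.500000, 2.760000]

After 2 iteration(s), the approximation is c_2 = 2.500000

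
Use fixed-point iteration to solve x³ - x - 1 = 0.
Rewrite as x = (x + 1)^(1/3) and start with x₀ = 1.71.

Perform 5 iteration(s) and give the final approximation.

Equation: x³ - x - 1 = 0
Fixed-point form: x = (x + 1)^(1/3)
x₀ = 1.71

x_1 = g(1.710000) = 1.394194
x_2 = g(1.394194) = 1.337785
x_3 = g(1.337785) = 1.327195
x_4 = g(1.327195) = 1.325188
x_5 = g(1.325188) = 1.324807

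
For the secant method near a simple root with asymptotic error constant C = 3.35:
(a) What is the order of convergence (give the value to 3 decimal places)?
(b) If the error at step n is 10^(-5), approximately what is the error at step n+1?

(a) Secant method has superlinear convergence with order φ = (1+√5)/2 ≈ 1.618.
    This means |e_{n+1}| ≈ C|e_n|^1.618.

(b) With |e_n| = 10^(-5) and C = 3.35:
    |e_{n+1}| ≈ 3.35 × (10^(-5))^1.618 = 3.35 × 10^(-8.09)

(a) ≈ 1.618 (golden ratio); (b) |e_{n+1}| ≈ 2.722e-08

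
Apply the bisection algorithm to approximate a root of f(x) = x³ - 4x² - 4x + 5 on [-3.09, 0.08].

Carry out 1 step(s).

f(x) = x³ - 4x² - 4x + 5
Initial interval: [-3.09, 0.08]

Iteration 1:
  c_1 = (-3.090000 + 0.080000)/2 = -1.505000
  f(c_1) = f(-1.505000) = -1.448963
  f(a) × f(c) ≥ 0, new interval: [-1.505000, 0.080000]

After 1 iteration(s), the approximation is c_1 = -1.505000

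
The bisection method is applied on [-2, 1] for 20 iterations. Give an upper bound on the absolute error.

Bisection error bound: |error| ≤ (b-a)/2^n
|error| ≤ (1 - (-2))/2^20 = 3/2^20
|error| ≤ 0.0000028610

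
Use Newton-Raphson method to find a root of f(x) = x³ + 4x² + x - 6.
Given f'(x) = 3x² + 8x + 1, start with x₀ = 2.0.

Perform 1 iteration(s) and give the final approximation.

f(x) = x³ + 4x² + x - 6
f'(x) = 3x² + 8x + 1
x₀ = 2.0

Newton-Raphson formula: x_{n+1} = x_n - f(x_n)/f'(x_n)

Iteration 1:
  f(2.000000) = 20.000000
  f'(2.000000) = 29.000000
  x_1 = 2.000000 - 20.000000/29.000000 = 1.310345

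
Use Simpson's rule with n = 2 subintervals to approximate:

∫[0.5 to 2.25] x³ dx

f(x) = x³
a = 0.5, b = 2.25, n = 2
h = (b - a)/n = 0.875000

Simpson's rule: (h/3)[f(x₀) + 4f(x₁) + 2f(x₂) + ... + f(xₙ)]

x_0 = 0.5000, f(x_0) = 0.125000, coefficient = 1
x_1 = 1.3750, f(x_1) = 2.599609, coefficient = 4
x_2 = 2.2500, f(x_2) = 11.390625, coefficient = 1

I ≈ (0.875000/3) × 21.914062 = 6.391602
Exact value: 6.391602
Error: 0.000000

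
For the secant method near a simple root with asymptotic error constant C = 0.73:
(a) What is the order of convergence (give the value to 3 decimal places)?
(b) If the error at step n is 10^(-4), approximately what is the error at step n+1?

(a) Secant method has superlinear convergence with order φ = (1+√5)/2 ≈ 1.618.
    This means |e_{n+1}| ≈ C|e_n|^1.618.

(b) With |e_n| = 10^(-4) and C = 0.73:
    |e_{n+1}| ≈ 0.73 × (10^(-4))^1.618 = 0.73 × 10^(-6.47)

(a) ≈ 1.618 (golden ratio); (b) |e_{n+1}| ≈ 2.461e-07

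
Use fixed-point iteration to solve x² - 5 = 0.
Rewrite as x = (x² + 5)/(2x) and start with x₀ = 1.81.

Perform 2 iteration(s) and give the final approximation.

Equation: x² - 5 = 0
Fixed-point form: x = (x² + 5)/(2x)
x₀ = 1.81

x_1 = g(1.810000) = 2.286215
x_2 = g(2.286215) = 2.236618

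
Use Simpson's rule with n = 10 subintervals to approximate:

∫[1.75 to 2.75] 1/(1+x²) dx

f(x) = 1/(1+x²)
a = 1.75, b = 2.75, n = 10
h = (b - a)/n = 0.100000

Simpson's rule: (h/3)[f(x₀) + 4f(x₁) + 2f(x₂) + ... + f(xₙ)]

x_0 = 1.7500, f(x_0) = 0.246154, coefficient = 1
x_1 = 1.8500, f(x_1) = 0.226116, coefficient = 4
x_2 = 1.9500, f(x_2) = 0.208225, coefficient = 2
x_3 = 2.0500, f(x_3) = 0.192215, coefficient = 4
x_4 = 2.1500, f(x_4) = 0.177857, coefficient = 2
x_5 = 2.2500, f(x_5) = 0.164948, coefficient = 4
x_6 = 2.3500, f(x_6) = 0.153315, coefficient = 2
x_7 = 2.4500, f(x_7) = 0.142806, coefficient = 4
x_8 = 2.5500, f(x_8) = 0.133289, coefficient = 2
x_9 = 2.6500, f(x_9) = 0.124649, coefficient = 4
x_10 = 2.7500, f(x_10) = 0.116788, coefficient = 1

I ≈ (0.100000/3) × 5.111257 = 0.170375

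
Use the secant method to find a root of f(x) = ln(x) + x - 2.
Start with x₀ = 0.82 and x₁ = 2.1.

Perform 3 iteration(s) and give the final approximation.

f(x) = ln(x) + x - 2
x₀ = 0.82, x₁ = 2.1

Secant formula: x_{n+1} = x_n - f(x_n)(x_n - x_{n-1})/(f(x_n) - f(x_{n-1}))

Iteration 1:
  f(0.820000) = -1.378451
  f(2.100000) = 0.841937
  x_2 = 2.100000 - 0.841937×(2.100000 - 0.820000)/(0.841937 - (-1.378451))
       = 1.614644
Iteration 2:
  f(2.100000) = 0.841937
  f(1.614644) = 0.093758
  x_3 = 1.614644 - 0.093758×(1.614644 - 2.100000)/(0.093758 - 0.841937)
       = 1.553821
Iteration 3:
  f(1.614644) = 0.093758
  f(1.553821) = -0.005461
  x_4 = 1.553821 - (-0.005461)×(1.553821 - 1.614644)/(-0.005461 - 0.093758)
       = 1.557169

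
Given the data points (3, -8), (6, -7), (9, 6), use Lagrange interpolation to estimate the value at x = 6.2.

Lagrange interpolation formula:
P(x) = Σ yᵢ × Lᵢ(x)
where Lᵢ(x) = Π_{j≠i} (x - xⱼ)/(xᵢ - xⱼ)

L_0(6.2) = (6.2 - 6)/(3 - 6) × (6.2 - 9)/(3 - 9) = -0.031111
L_1(6.2) = (6.2 - 3)/(6 - 3) × (6.2 - 9)/(6 - 9) = 0.995556
L_2(6.2) = (6.2 - 3)/(9 - 3) × (6.2 - 6)/(9 - 6) = 0.035556

P(6.2) = (-8)×L_0(6.2) + (-7)×L_1(6.2) + 6×L_2(6.2)
P(6.2) = -6.506667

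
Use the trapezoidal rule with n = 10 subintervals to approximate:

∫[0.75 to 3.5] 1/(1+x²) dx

f(x) = 1/(1+x²)
a = 0.75, b = 3.5, n = 10
h = (b - a)/n = 0.275000

Trapezoidal rule: (h/2)[f(x₀) + 2f(x₁) + 2f(x₂) + ... + f(xₙ)]

x_0 = 0.7500, f(x_0) = 0.640000, coefficient = 1
x_1 = 1.0250, f(x_1) = 0.487656, coefficient = 2
x_2 = 1.3000, f(x_2) = 0.371747, coefficient = 2
x_3 = 1.5750, f(x_3) = 0.287305, coefficient = 2
x_4 = 1.8500, f(x_4) = 0.226116, coefficient = 2
x_5 = 2.1250, f(x_5) = 0.181303, coefficient = 2
x_6 = 2.4000, f(x_6) = 0.147929, coefficient = 2
x_7 = 2.6750, f(x_7) = 0.122615, coefficient = 2
x_8 = 2.9500, f(x_8) = 0.103066, coefficient = 2
x_9 = 3.2250, f(x_9) = 0.087714, coefficient = 2
x_10 = 3.5000, f(x_10) = 0.075472, coefficient = 1

I ≈ (0.275000/2) × 4.746376 = 0.652627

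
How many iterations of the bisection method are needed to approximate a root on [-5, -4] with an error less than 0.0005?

We need (b-a)/2^n ≤ 0.0005
(-4 - (-5))/2^n ≤ 0.0005
1/2^n ≤ 0.0005
2^n ≥ 2000
n ≥ log₂(2000) = 10.97
n ≥ 11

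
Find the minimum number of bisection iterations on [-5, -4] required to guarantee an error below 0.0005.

We need (b-a)/2^n ≤ 0.0005
(-4 - (-5))/2^n ≤ 0.0005
1/2^n ≤ 0.0005
2^n ≥ 2000
n ≥ log₂(2000) = 10.97
n ≥ 11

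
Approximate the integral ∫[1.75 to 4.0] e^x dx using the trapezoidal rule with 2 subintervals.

f(x) = e^x
a = 1.75, b = 4.0, n = 2
h = (b - a)/n = 1.125000

Trapezoidal rule: (h/2)[f(x₀) + 2f(x₁) + 2f(x₂) + ... + f(xₙ)]

x_0 = 1.7500, f(x_0) = 5.754603, coefficient = 1
x_1 = 2.8750, f(x_1) = 17.725424, coefficient = 2
x_2 = 4.0000, f(x_2) = 54.598150, coefficient = 1

I ≈ (1.125000/2) × 95.803601 = 53.889526
Exact value: 48.843547
Error: 5.045978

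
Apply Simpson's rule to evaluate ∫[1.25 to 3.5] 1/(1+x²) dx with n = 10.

f(x) = 1/(1+x²)
a = 1.25, b = 3.5, n = 10
h = (b - a)/n = 0.225000

Simpson's rule: (h/3)[f(x₀) + 4f(x₁) + 2f(x₂) + ... + f(xₙ)]

x_0 = 1.2500, f(x_0) = 0.390244, coefficient = 1
x_1 = 1.4750, f(x_1) = 0.314899, coefficient = 4
x_2 = 1.7000, f(x_2) = 0.257069, coefficient = 2
x_3 = 1.9250, f(x_3) = 0.212512, coefficient = 4
x_4 = 2.1500, f(x_4) = 0.177857, coefficient = 2
x_5 = 2.3750, f(x_5) = 0.150588, coefficient = 4
x_6 = 2.6000, f(x_6) = 0.128866, coefficient = 2
x_7 = 2.8250, f(x_7) = 0.111351, coefficient = 4
x_8 = 3.0500, f(x_8) = 0.097064, coefficient = 2
x_9 = 3.2750, f(x_9) = 0.085283, coefficient = 4
x_10 = 3.5000, f(x_10) = 0.075472, coefficient = 1

I ≈ (0.225000/3) × 5.285958 = 0.396447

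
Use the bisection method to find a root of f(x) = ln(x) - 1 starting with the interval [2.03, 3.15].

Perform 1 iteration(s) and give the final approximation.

f(x) = ln(x) - 1
Initial interval: [2.03, 3.15]

Iteration 1:
  c_1 = (2.030000 + 3.150000)/2 = 2.590000
  f(c_1) = f(2.590000) = -0.048342
  f(a) × f(c) ≥ 0, new interval: [2.590000, 3.150000]

After 1 iteration(s), the approximation is c_1 = 2.590000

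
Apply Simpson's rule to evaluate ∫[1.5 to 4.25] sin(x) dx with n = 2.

f(x) = sin(x)
a = 1.5, b = 4.25, n = 2
h = (b - a)/n = 1.375000

Simpson's rule: (h/3)[f(x₀) + 4f(x₁) + 2f(x₂) + ... + f(xₙ)]

x_0 = 1.5000, f(x_0) = 0.997495, coefficient = 1
x_1 = 2.8750, f(x_1) = 0.263446, coefficient = 4
x_2 = 4.2500, f(x_2) = -0.894989, coefficient = 1

I ≈ (1.375000/3) × 1.156290 = 0.529966
Exact value: 0.516825
Error: 0.013141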